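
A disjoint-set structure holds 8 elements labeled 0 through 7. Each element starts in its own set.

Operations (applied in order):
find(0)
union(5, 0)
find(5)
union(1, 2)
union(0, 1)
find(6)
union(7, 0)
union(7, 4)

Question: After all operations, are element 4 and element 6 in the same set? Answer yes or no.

Answer: no

Derivation:
Step 1: find(0) -> no change; set of 0 is {0}
Step 2: union(5, 0) -> merged; set of 5 now {0, 5}
Step 3: find(5) -> no change; set of 5 is {0, 5}
Step 4: union(1, 2) -> merged; set of 1 now {1, 2}
Step 5: union(0, 1) -> merged; set of 0 now {0, 1, 2, 5}
Step 6: find(6) -> no change; set of 6 is {6}
Step 7: union(7, 0) -> merged; set of 7 now {0, 1, 2, 5, 7}
Step 8: union(7, 4) -> merged; set of 7 now {0, 1, 2, 4, 5, 7}
Set of 4: {0, 1, 2, 4, 5, 7}; 6 is not a member.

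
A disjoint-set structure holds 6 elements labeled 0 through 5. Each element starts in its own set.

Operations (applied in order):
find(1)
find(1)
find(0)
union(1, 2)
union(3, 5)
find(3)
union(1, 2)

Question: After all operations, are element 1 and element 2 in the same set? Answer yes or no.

Answer: yes

Derivation:
Step 1: find(1) -> no change; set of 1 is {1}
Step 2: find(1) -> no change; set of 1 is {1}
Step 3: find(0) -> no change; set of 0 is {0}
Step 4: union(1, 2) -> merged; set of 1 now {1, 2}
Step 5: union(3, 5) -> merged; set of 3 now {3, 5}
Step 6: find(3) -> no change; set of 3 is {3, 5}
Step 7: union(1, 2) -> already same set; set of 1 now {1, 2}
Set of 1: {1, 2}; 2 is a member.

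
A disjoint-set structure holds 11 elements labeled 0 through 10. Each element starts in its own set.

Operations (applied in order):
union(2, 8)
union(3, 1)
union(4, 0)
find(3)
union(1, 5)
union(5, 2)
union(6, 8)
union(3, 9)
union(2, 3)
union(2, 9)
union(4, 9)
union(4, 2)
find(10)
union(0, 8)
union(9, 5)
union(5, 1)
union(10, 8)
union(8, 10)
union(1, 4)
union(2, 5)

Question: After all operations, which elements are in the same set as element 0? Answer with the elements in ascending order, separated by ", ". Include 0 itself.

Step 1: union(2, 8) -> merged; set of 2 now {2, 8}
Step 2: union(3, 1) -> merged; set of 3 now {1, 3}
Step 3: union(4, 0) -> merged; set of 4 now {0, 4}
Step 4: find(3) -> no change; set of 3 is {1, 3}
Step 5: union(1, 5) -> merged; set of 1 now {1, 3, 5}
Step 6: union(5, 2) -> merged; set of 5 now {1, 2, 3, 5, 8}
Step 7: union(6, 8) -> merged; set of 6 now {1, 2, 3, 5, 6, 8}
Step 8: union(3, 9) -> merged; set of 3 now {1, 2, 3, 5, 6, 8, 9}
Step 9: union(2, 3) -> already same set; set of 2 now {1, 2, 3, 5, 6, 8, 9}
Step 10: union(2, 9) -> already same set; set of 2 now {1, 2, 3, 5, 6, 8, 9}
Step 11: union(4, 9) -> merged; set of 4 now {0, 1, 2, 3, 4, 5, 6, 8, 9}
Step 12: union(4, 2) -> already same set; set of 4 now {0, 1, 2, 3, 4, 5, 6, 8, 9}
Step 13: find(10) -> no change; set of 10 is {10}
Step 14: union(0, 8) -> already same set; set of 0 now {0, 1, 2, 3, 4, 5, 6, 8, 9}
Step 15: union(9, 5) -> already same set; set of 9 now {0, 1, 2, 3, 4, 5, 6, 8, 9}
Step 16: union(5, 1) -> already same set; set of 5 now {0, 1, 2, 3, 4, 5, 6, 8, 9}
Step 17: union(10, 8) -> merged; set of 10 now {0, 1, 2, 3, 4, 5, 6, 8, 9, 10}
Step 18: union(8, 10) -> already same set; set of 8 now {0, 1, 2, 3, 4, 5, 6, 8, 9, 10}
Step 19: union(1, 4) -> already same set; set of 1 now {0, 1, 2, 3, 4, 5, 6, 8, 9, 10}
Step 20: union(2, 5) -> already same set; set of 2 now {0, 1, 2, 3, 4, 5, 6, 8, 9, 10}
Component of 0: {0, 1, 2, 3, 4, 5, 6, 8, 9, 10}

Answer: 0, 1, 2, 3, 4, 5, 6, 8, 9, 10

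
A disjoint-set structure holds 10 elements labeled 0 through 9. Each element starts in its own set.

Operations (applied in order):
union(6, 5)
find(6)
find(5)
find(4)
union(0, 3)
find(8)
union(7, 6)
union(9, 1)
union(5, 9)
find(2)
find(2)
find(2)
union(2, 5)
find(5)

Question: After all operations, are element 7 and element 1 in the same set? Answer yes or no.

Step 1: union(6, 5) -> merged; set of 6 now {5, 6}
Step 2: find(6) -> no change; set of 6 is {5, 6}
Step 3: find(5) -> no change; set of 5 is {5, 6}
Step 4: find(4) -> no change; set of 4 is {4}
Step 5: union(0, 3) -> merged; set of 0 now {0, 3}
Step 6: find(8) -> no change; set of 8 is {8}
Step 7: union(7, 6) -> merged; set of 7 now {5, 6, 7}
Step 8: union(9, 1) -> merged; set of 9 now {1, 9}
Step 9: union(5, 9) -> merged; set of 5 now {1, 5, 6, 7, 9}
Step 10: find(2) -> no change; set of 2 is {2}
Step 11: find(2) -> no change; set of 2 is {2}
Step 12: find(2) -> no change; set of 2 is {2}
Step 13: union(2, 5) -> merged; set of 2 now {1, 2, 5, 6, 7, 9}
Step 14: find(5) -> no change; set of 5 is {1, 2, 5, 6, 7, 9}
Set of 7: {1, 2, 5, 6, 7, 9}; 1 is a member.

Answer: yes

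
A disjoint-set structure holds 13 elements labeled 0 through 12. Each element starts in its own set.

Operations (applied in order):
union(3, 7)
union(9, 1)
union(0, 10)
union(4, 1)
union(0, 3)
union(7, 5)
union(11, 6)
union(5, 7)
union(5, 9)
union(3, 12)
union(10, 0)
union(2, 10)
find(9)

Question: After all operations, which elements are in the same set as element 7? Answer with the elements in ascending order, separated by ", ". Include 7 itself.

Step 1: union(3, 7) -> merged; set of 3 now {3, 7}
Step 2: union(9, 1) -> merged; set of 9 now {1, 9}
Step 3: union(0, 10) -> merged; set of 0 now {0, 10}
Step 4: union(4, 1) -> merged; set of 4 now {1, 4, 9}
Step 5: union(0, 3) -> merged; set of 0 now {0, 3, 7, 10}
Step 6: union(7, 5) -> merged; set of 7 now {0, 3, 5, 7, 10}
Step 7: union(11, 6) -> merged; set of 11 now {6, 11}
Step 8: union(5, 7) -> already same set; set of 5 now {0, 3, 5, 7, 10}
Step 9: union(5, 9) -> merged; set of 5 now {0, 1, 3, 4, 5, 7, 9, 10}
Step 10: union(3, 12) -> merged; set of 3 now {0, 1, 3, 4, 5, 7, 9, 10, 12}
Step 11: union(10, 0) -> already same set; set of 10 now {0, 1, 3, 4, 5, 7, 9, 10, 12}
Step 12: union(2, 10) -> merged; set of 2 now {0, 1, 2, 3, 4, 5, 7, 9, 10, 12}
Step 13: find(9) -> no change; set of 9 is {0, 1, 2, 3, 4, 5, 7, 9, 10, 12}
Component of 7: {0, 1, 2, 3, 4, 5, 7, 9, 10, 12}

Answer: 0, 1, 2, 3, 4, 5, 7, 9, 10, 12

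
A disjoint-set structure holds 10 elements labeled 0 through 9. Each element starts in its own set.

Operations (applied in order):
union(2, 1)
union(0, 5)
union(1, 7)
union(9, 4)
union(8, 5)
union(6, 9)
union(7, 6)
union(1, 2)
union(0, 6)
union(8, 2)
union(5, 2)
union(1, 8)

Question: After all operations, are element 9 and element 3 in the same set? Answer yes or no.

Step 1: union(2, 1) -> merged; set of 2 now {1, 2}
Step 2: union(0, 5) -> merged; set of 0 now {0, 5}
Step 3: union(1, 7) -> merged; set of 1 now {1, 2, 7}
Step 4: union(9, 4) -> merged; set of 9 now {4, 9}
Step 5: union(8, 5) -> merged; set of 8 now {0, 5, 8}
Step 6: union(6, 9) -> merged; set of 6 now {4, 6, 9}
Step 7: union(7, 6) -> merged; set of 7 now {1, 2, 4, 6, 7, 9}
Step 8: union(1, 2) -> already same set; set of 1 now {1, 2, 4, 6, 7, 9}
Step 9: union(0, 6) -> merged; set of 0 now {0, 1, 2, 4, 5, 6, 7, 8, 9}
Step 10: union(8, 2) -> already same set; set of 8 now {0, 1, 2, 4, 5, 6, 7, 8, 9}
Step 11: union(5, 2) -> already same set; set of 5 now {0, 1, 2, 4, 5, 6, 7, 8, 9}
Step 12: union(1, 8) -> already same set; set of 1 now {0, 1, 2, 4, 5, 6, 7, 8, 9}
Set of 9: {0, 1, 2, 4, 5, 6, 7, 8, 9}; 3 is not a member.

Answer: no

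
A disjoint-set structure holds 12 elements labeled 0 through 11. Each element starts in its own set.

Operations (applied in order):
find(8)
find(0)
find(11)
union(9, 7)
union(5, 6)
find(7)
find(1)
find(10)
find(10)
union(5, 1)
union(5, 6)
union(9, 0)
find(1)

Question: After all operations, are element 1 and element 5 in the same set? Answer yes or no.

Step 1: find(8) -> no change; set of 8 is {8}
Step 2: find(0) -> no change; set of 0 is {0}
Step 3: find(11) -> no change; set of 11 is {11}
Step 4: union(9, 7) -> merged; set of 9 now {7, 9}
Step 5: union(5, 6) -> merged; set of 5 now {5, 6}
Step 6: find(7) -> no change; set of 7 is {7, 9}
Step 7: find(1) -> no change; set of 1 is {1}
Step 8: find(10) -> no change; set of 10 is {10}
Step 9: find(10) -> no change; set of 10 is {10}
Step 10: union(5, 1) -> merged; set of 5 now {1, 5, 6}
Step 11: union(5, 6) -> already same set; set of 5 now {1, 5, 6}
Step 12: union(9, 0) -> merged; set of 9 now {0, 7, 9}
Step 13: find(1) -> no change; set of 1 is {1, 5, 6}
Set of 1: {1, 5, 6}; 5 is a member.

Answer: yes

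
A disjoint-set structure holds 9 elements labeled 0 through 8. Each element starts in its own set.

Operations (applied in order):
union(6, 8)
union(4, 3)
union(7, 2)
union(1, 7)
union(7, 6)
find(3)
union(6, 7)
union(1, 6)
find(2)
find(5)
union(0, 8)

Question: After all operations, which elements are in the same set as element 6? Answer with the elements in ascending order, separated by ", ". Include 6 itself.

Answer: 0, 1, 2, 6, 7, 8

Derivation:
Step 1: union(6, 8) -> merged; set of 6 now {6, 8}
Step 2: union(4, 3) -> merged; set of 4 now {3, 4}
Step 3: union(7, 2) -> merged; set of 7 now {2, 7}
Step 4: union(1, 7) -> merged; set of 1 now {1, 2, 7}
Step 5: union(7, 6) -> merged; set of 7 now {1, 2, 6, 7, 8}
Step 6: find(3) -> no change; set of 3 is {3, 4}
Step 7: union(6, 7) -> already same set; set of 6 now {1, 2, 6, 7, 8}
Step 8: union(1, 6) -> already same set; set of 1 now {1, 2, 6, 7, 8}
Step 9: find(2) -> no change; set of 2 is {1, 2, 6, 7, 8}
Step 10: find(5) -> no change; set of 5 is {5}
Step 11: union(0, 8) -> merged; set of 0 now {0, 1, 2, 6, 7, 8}
Component of 6: {0, 1, 2, 6, 7, 8}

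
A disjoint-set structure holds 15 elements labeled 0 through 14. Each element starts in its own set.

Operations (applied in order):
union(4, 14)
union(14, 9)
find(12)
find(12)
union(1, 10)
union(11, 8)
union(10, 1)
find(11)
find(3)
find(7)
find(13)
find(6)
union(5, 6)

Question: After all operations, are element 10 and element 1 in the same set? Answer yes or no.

Answer: yes

Derivation:
Step 1: union(4, 14) -> merged; set of 4 now {4, 14}
Step 2: union(14, 9) -> merged; set of 14 now {4, 9, 14}
Step 3: find(12) -> no change; set of 12 is {12}
Step 4: find(12) -> no change; set of 12 is {12}
Step 5: union(1, 10) -> merged; set of 1 now {1, 10}
Step 6: union(11, 8) -> merged; set of 11 now {8, 11}
Step 7: union(10, 1) -> already same set; set of 10 now {1, 10}
Step 8: find(11) -> no change; set of 11 is {8, 11}
Step 9: find(3) -> no change; set of 3 is {3}
Step 10: find(7) -> no change; set of 7 is {7}
Step 11: find(13) -> no change; set of 13 is {13}
Step 12: find(6) -> no change; set of 6 is {6}
Step 13: union(5, 6) -> merged; set of 5 now {5, 6}
Set of 10: {1, 10}; 1 is a member.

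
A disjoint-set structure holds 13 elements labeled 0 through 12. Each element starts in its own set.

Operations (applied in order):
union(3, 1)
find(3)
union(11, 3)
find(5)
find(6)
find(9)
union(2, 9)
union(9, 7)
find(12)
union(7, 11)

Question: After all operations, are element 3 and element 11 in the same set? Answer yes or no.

Step 1: union(3, 1) -> merged; set of 3 now {1, 3}
Step 2: find(3) -> no change; set of 3 is {1, 3}
Step 3: union(11, 3) -> merged; set of 11 now {1, 3, 11}
Step 4: find(5) -> no change; set of 5 is {5}
Step 5: find(6) -> no change; set of 6 is {6}
Step 6: find(9) -> no change; set of 9 is {9}
Step 7: union(2, 9) -> merged; set of 2 now {2, 9}
Step 8: union(9, 7) -> merged; set of 9 now {2, 7, 9}
Step 9: find(12) -> no change; set of 12 is {12}
Step 10: union(7, 11) -> merged; set of 7 now {1, 2, 3, 7, 9, 11}
Set of 3: {1, 2, 3, 7, 9, 11}; 11 is a member.

Answer: yes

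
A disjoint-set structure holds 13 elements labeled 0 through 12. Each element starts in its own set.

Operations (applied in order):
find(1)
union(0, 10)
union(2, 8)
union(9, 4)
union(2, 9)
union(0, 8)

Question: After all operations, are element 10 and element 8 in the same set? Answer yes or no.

Answer: yes

Derivation:
Step 1: find(1) -> no change; set of 1 is {1}
Step 2: union(0, 10) -> merged; set of 0 now {0, 10}
Step 3: union(2, 8) -> merged; set of 2 now {2, 8}
Step 4: union(9, 4) -> merged; set of 9 now {4, 9}
Step 5: union(2, 9) -> merged; set of 2 now {2, 4, 8, 9}
Step 6: union(0, 8) -> merged; set of 0 now {0, 2, 4, 8, 9, 10}
Set of 10: {0, 2, 4, 8, 9, 10}; 8 is a member.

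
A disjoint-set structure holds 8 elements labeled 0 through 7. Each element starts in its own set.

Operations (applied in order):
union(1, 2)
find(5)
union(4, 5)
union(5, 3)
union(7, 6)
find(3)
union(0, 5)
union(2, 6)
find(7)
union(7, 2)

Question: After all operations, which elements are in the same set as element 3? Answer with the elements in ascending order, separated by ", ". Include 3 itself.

Step 1: union(1, 2) -> merged; set of 1 now {1, 2}
Step 2: find(5) -> no change; set of 5 is {5}
Step 3: union(4, 5) -> merged; set of 4 now {4, 5}
Step 4: union(5, 3) -> merged; set of 5 now {3, 4, 5}
Step 5: union(7, 6) -> merged; set of 7 now {6, 7}
Step 6: find(3) -> no change; set of 3 is {3, 4, 5}
Step 7: union(0, 5) -> merged; set of 0 now {0, 3, 4, 5}
Step 8: union(2, 6) -> merged; set of 2 now {1, 2, 6, 7}
Step 9: find(7) -> no change; set of 7 is {1, 2, 6, 7}
Step 10: union(7, 2) -> already same set; set of 7 now {1, 2, 6, 7}
Component of 3: {0, 3, 4, 5}

Answer: 0, 3, 4, 5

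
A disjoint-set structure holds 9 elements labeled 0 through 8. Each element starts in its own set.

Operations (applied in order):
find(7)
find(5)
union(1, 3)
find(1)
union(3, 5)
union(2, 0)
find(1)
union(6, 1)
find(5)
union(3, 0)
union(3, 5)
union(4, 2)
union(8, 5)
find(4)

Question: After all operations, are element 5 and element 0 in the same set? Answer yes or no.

Step 1: find(7) -> no change; set of 7 is {7}
Step 2: find(5) -> no change; set of 5 is {5}
Step 3: union(1, 3) -> merged; set of 1 now {1, 3}
Step 4: find(1) -> no change; set of 1 is {1, 3}
Step 5: union(3, 5) -> merged; set of 3 now {1, 3, 5}
Step 6: union(2, 0) -> merged; set of 2 now {0, 2}
Step 7: find(1) -> no change; set of 1 is {1, 3, 5}
Step 8: union(6, 1) -> merged; set of 6 now {1, 3, 5, 6}
Step 9: find(5) -> no change; set of 5 is {1, 3, 5, 6}
Step 10: union(3, 0) -> merged; set of 3 now {0, 1, 2, 3, 5, 6}
Step 11: union(3, 5) -> already same set; set of 3 now {0, 1, 2, 3, 5, 6}
Step 12: union(4, 2) -> merged; set of 4 now {0, 1, 2, 3, 4, 5, 6}
Step 13: union(8, 5) -> merged; set of 8 now {0, 1, 2, 3, 4, 5, 6, 8}
Step 14: find(4) -> no change; set of 4 is {0, 1, 2, 3, 4, 5, 6, 8}
Set of 5: {0, 1, 2, 3, 4, 5, 6, 8}; 0 is a member.

Answer: yes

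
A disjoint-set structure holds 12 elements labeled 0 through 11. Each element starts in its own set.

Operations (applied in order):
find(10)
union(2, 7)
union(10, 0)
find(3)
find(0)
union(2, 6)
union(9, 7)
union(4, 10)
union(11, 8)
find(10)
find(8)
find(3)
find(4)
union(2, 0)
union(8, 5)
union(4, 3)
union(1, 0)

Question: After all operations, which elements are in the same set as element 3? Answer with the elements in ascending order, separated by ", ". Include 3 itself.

Step 1: find(10) -> no change; set of 10 is {10}
Step 2: union(2, 7) -> merged; set of 2 now {2, 7}
Step 3: union(10, 0) -> merged; set of 10 now {0, 10}
Step 4: find(3) -> no change; set of 3 is {3}
Step 5: find(0) -> no change; set of 0 is {0, 10}
Step 6: union(2, 6) -> merged; set of 2 now {2, 6, 7}
Step 7: union(9, 7) -> merged; set of 9 now {2, 6, 7, 9}
Step 8: union(4, 10) -> merged; set of 4 now {0, 4, 10}
Step 9: union(11, 8) -> merged; set of 11 now {8, 11}
Step 10: find(10) -> no change; set of 10 is {0, 4, 10}
Step 11: find(8) -> no change; set of 8 is {8, 11}
Step 12: find(3) -> no change; set of 3 is {3}
Step 13: find(4) -> no change; set of 4 is {0, 4, 10}
Step 14: union(2, 0) -> merged; set of 2 now {0, 2, 4, 6, 7, 9, 10}
Step 15: union(8, 5) -> merged; set of 8 now {5, 8, 11}
Step 16: union(4, 3) -> merged; set of 4 now {0, 2, 3, 4, 6, 7, 9, 10}
Step 17: union(1, 0) -> merged; set of 1 now {0, 1, 2, 3, 4, 6, 7, 9, 10}
Component of 3: {0, 1, 2, 3, 4, 6, 7, 9, 10}

Answer: 0, 1, 2, 3, 4, 6, 7, 9, 10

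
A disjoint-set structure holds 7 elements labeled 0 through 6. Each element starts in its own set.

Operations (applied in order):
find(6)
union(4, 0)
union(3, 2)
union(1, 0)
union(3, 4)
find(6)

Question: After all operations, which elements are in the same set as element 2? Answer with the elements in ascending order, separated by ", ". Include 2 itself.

Step 1: find(6) -> no change; set of 6 is {6}
Step 2: union(4, 0) -> merged; set of 4 now {0, 4}
Step 3: union(3, 2) -> merged; set of 3 now {2, 3}
Step 4: union(1, 0) -> merged; set of 1 now {0, 1, 4}
Step 5: union(3, 4) -> merged; set of 3 now {0, 1, 2, 3, 4}
Step 6: find(6) -> no change; set of 6 is {6}
Component of 2: {0, 1, 2, 3, 4}

Answer: 0, 1, 2, 3, 4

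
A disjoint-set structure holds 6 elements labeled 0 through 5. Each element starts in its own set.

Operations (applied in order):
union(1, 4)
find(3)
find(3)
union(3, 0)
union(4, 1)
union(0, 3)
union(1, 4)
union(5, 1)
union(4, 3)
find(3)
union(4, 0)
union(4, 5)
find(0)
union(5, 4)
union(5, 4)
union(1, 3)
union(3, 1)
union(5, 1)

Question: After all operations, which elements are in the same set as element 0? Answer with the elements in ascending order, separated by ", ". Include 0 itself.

Answer: 0, 1, 3, 4, 5

Derivation:
Step 1: union(1, 4) -> merged; set of 1 now {1, 4}
Step 2: find(3) -> no change; set of 3 is {3}
Step 3: find(3) -> no change; set of 3 is {3}
Step 4: union(3, 0) -> merged; set of 3 now {0, 3}
Step 5: union(4, 1) -> already same set; set of 4 now {1, 4}
Step 6: union(0, 3) -> already same set; set of 0 now {0, 3}
Step 7: union(1, 4) -> already same set; set of 1 now {1, 4}
Step 8: union(5, 1) -> merged; set of 5 now {1, 4, 5}
Step 9: union(4, 3) -> merged; set of 4 now {0, 1, 3, 4, 5}
Step 10: find(3) -> no change; set of 3 is {0, 1, 3, 4, 5}
Step 11: union(4, 0) -> already same set; set of 4 now {0, 1, 3, 4, 5}
Step 12: union(4, 5) -> already same set; set of 4 now {0, 1, 3, 4, 5}
Step 13: find(0) -> no change; set of 0 is {0, 1, 3, 4, 5}
Step 14: union(5, 4) -> already same set; set of 5 now {0, 1, 3, 4, 5}
Step 15: union(5, 4) -> already same set; set of 5 now {0, 1, 3, 4, 5}
Step 16: union(1, 3) -> already same set; set of 1 now {0, 1, 3, 4, 5}
Step 17: union(3, 1) -> already same set; set of 3 now {0, 1, 3, 4, 5}
Step 18: union(5, 1) -> already same set; set of 5 now {0, 1, 3, 4, 5}
Component of 0: {0, 1, 3, 4, 5}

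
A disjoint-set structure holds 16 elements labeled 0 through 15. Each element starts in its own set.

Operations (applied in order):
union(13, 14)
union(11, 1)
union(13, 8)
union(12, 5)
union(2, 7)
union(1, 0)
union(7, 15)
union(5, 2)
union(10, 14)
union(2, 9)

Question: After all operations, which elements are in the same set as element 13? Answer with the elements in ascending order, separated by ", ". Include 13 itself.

Answer: 8, 10, 13, 14

Derivation:
Step 1: union(13, 14) -> merged; set of 13 now {13, 14}
Step 2: union(11, 1) -> merged; set of 11 now {1, 11}
Step 3: union(13, 8) -> merged; set of 13 now {8, 13, 14}
Step 4: union(12, 5) -> merged; set of 12 now {5, 12}
Step 5: union(2, 7) -> merged; set of 2 now {2, 7}
Step 6: union(1, 0) -> merged; set of 1 now {0, 1, 11}
Step 7: union(7, 15) -> merged; set of 7 now {2, 7, 15}
Step 8: union(5, 2) -> merged; set of 5 now {2, 5, 7, 12, 15}
Step 9: union(10, 14) -> merged; set of 10 now {8, 10, 13, 14}
Step 10: union(2, 9) -> merged; set of 2 now {2, 5, 7, 9, 12, 15}
Component of 13: {8, 10, 13, 14}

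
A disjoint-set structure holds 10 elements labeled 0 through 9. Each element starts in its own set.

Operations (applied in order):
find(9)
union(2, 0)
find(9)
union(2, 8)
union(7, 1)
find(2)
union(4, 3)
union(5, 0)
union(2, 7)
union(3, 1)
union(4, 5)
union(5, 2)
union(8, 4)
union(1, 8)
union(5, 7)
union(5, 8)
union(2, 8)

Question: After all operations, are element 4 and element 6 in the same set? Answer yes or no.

Answer: no

Derivation:
Step 1: find(9) -> no change; set of 9 is {9}
Step 2: union(2, 0) -> merged; set of 2 now {0, 2}
Step 3: find(9) -> no change; set of 9 is {9}
Step 4: union(2, 8) -> merged; set of 2 now {0, 2, 8}
Step 5: union(7, 1) -> merged; set of 7 now {1, 7}
Step 6: find(2) -> no change; set of 2 is {0, 2, 8}
Step 7: union(4, 3) -> merged; set of 4 now {3, 4}
Step 8: union(5, 0) -> merged; set of 5 now {0, 2, 5, 8}
Step 9: union(2, 7) -> merged; set of 2 now {0, 1, 2, 5, 7, 8}
Step 10: union(3, 1) -> merged; set of 3 now {0, 1, 2, 3, 4, 5, 7, 8}
Step 11: union(4, 5) -> already same set; set of 4 now {0, 1, 2, 3, 4, 5, 7, 8}
Step 12: union(5, 2) -> already same set; set of 5 now {0, 1, 2, 3, 4, 5, 7, 8}
Step 13: union(8, 4) -> already same set; set of 8 now {0, 1, 2, 3, 4, 5, 7, 8}
Step 14: union(1, 8) -> already same set; set of 1 now {0, 1, 2, 3, 4, 5, 7, 8}
Step 15: union(5, 7) -> already same set; set of 5 now {0, 1, 2, 3, 4, 5, 7, 8}
Step 16: union(5, 8) -> already same set; set of 5 now {0, 1, 2, 3, 4, 5, 7, 8}
Step 17: union(2, 8) -> already same set; set of 2 now {0, 1, 2, 3, 4, 5, 7, 8}
Set of 4: {0, 1, 2, 3, 4, 5, 7, 8}; 6 is not a member.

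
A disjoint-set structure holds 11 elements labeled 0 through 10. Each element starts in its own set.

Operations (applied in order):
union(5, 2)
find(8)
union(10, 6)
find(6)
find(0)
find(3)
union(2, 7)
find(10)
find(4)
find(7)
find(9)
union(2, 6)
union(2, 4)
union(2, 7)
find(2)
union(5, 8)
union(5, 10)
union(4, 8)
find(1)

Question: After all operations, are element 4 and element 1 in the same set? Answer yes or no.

Step 1: union(5, 2) -> merged; set of 5 now {2, 5}
Step 2: find(8) -> no change; set of 8 is {8}
Step 3: union(10, 6) -> merged; set of 10 now {6, 10}
Step 4: find(6) -> no change; set of 6 is {6, 10}
Step 5: find(0) -> no change; set of 0 is {0}
Step 6: find(3) -> no change; set of 3 is {3}
Step 7: union(2, 7) -> merged; set of 2 now {2, 5, 7}
Step 8: find(10) -> no change; set of 10 is {6, 10}
Step 9: find(4) -> no change; set of 4 is {4}
Step 10: find(7) -> no change; set of 7 is {2, 5, 7}
Step 11: find(9) -> no change; set of 9 is {9}
Step 12: union(2, 6) -> merged; set of 2 now {2, 5, 6, 7, 10}
Step 13: union(2, 4) -> merged; set of 2 now {2, 4, 5, 6, 7, 10}
Step 14: union(2, 7) -> already same set; set of 2 now {2, 4, 5, 6, 7, 10}
Step 15: find(2) -> no change; set of 2 is {2, 4, 5, 6, 7, 10}
Step 16: union(5, 8) -> merged; set of 5 now {2, 4, 5, 6, 7, 8, 10}
Step 17: union(5, 10) -> already same set; set of 5 now {2, 4, 5, 6, 7, 8, 10}
Step 18: union(4, 8) -> already same set; set of 4 now {2, 4, 5, 6, 7, 8, 10}
Step 19: find(1) -> no change; set of 1 is {1}
Set of 4: {2, 4, 5, 6, 7, 8, 10}; 1 is not a member.

Answer: no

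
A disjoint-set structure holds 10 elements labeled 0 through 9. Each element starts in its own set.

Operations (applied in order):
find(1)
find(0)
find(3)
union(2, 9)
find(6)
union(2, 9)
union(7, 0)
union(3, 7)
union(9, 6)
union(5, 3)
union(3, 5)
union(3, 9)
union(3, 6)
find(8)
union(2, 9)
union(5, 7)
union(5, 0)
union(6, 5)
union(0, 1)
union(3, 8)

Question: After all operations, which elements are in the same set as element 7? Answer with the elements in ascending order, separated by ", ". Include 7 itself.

Step 1: find(1) -> no change; set of 1 is {1}
Step 2: find(0) -> no change; set of 0 is {0}
Step 3: find(3) -> no change; set of 3 is {3}
Step 4: union(2, 9) -> merged; set of 2 now {2, 9}
Step 5: find(6) -> no change; set of 6 is {6}
Step 6: union(2, 9) -> already same set; set of 2 now {2, 9}
Step 7: union(7, 0) -> merged; set of 7 now {0, 7}
Step 8: union(3, 7) -> merged; set of 3 now {0, 3, 7}
Step 9: union(9, 6) -> merged; set of 9 now {2, 6, 9}
Step 10: union(5, 3) -> merged; set of 5 now {0, 3, 5, 7}
Step 11: union(3, 5) -> already same set; set of 3 now {0, 3, 5, 7}
Step 12: union(3, 9) -> merged; set of 3 now {0, 2, 3, 5, 6, 7, 9}
Step 13: union(3, 6) -> already same set; set of 3 now {0, 2, 3, 5, 6, 7, 9}
Step 14: find(8) -> no change; set of 8 is {8}
Step 15: union(2, 9) -> already same set; set of 2 now {0, 2, 3, 5, 6, 7, 9}
Step 16: union(5, 7) -> already same set; set of 5 now {0, 2, 3, 5, 6, 7, 9}
Step 17: union(5, 0) -> already same set; set of 5 now {0, 2, 3, 5, 6, 7, 9}
Step 18: union(6, 5) -> already same set; set of 6 now {0, 2, 3, 5, 6, 7, 9}
Step 19: union(0, 1) -> merged; set of 0 now {0, 1, 2, 3, 5, 6, 7, 9}
Step 20: union(3, 8) -> merged; set of 3 now {0, 1, 2, 3, 5, 6, 7, 8, 9}
Component of 7: {0, 1, 2, 3, 5, 6, 7, 8, 9}

Answer: 0, 1, 2, 3, 5, 6, 7, 8, 9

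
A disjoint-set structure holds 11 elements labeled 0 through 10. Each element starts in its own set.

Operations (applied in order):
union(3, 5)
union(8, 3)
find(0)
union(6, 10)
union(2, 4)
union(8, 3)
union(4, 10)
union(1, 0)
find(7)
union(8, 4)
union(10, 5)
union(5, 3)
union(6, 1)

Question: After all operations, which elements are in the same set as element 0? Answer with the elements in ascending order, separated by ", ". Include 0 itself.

Answer: 0, 1, 2, 3, 4, 5, 6, 8, 10

Derivation:
Step 1: union(3, 5) -> merged; set of 3 now {3, 5}
Step 2: union(8, 3) -> merged; set of 8 now {3, 5, 8}
Step 3: find(0) -> no change; set of 0 is {0}
Step 4: union(6, 10) -> merged; set of 6 now {6, 10}
Step 5: union(2, 4) -> merged; set of 2 now {2, 4}
Step 6: union(8, 3) -> already same set; set of 8 now {3, 5, 8}
Step 7: union(4, 10) -> merged; set of 4 now {2, 4, 6, 10}
Step 8: union(1, 0) -> merged; set of 1 now {0, 1}
Step 9: find(7) -> no change; set of 7 is {7}
Step 10: union(8, 4) -> merged; set of 8 now {2, 3, 4, 5, 6, 8, 10}
Step 11: union(10, 5) -> already same set; set of 10 now {2, 3, 4, 5, 6, 8, 10}
Step 12: union(5, 3) -> already same set; set of 5 now {2, 3, 4, 5, 6, 8, 10}
Step 13: union(6, 1) -> merged; set of 6 now {0, 1, 2, 3, 4, 5, 6, 8, 10}
Component of 0: {0, 1, 2, 3, 4, 5, 6, 8, 10}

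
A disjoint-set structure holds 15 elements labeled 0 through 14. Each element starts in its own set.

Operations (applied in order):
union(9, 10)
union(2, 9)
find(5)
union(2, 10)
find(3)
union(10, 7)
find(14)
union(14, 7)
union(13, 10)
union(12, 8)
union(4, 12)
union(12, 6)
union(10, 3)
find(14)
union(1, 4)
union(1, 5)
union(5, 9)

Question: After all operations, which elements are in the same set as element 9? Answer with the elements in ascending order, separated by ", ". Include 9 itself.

Step 1: union(9, 10) -> merged; set of 9 now {9, 10}
Step 2: union(2, 9) -> merged; set of 2 now {2, 9, 10}
Step 3: find(5) -> no change; set of 5 is {5}
Step 4: union(2, 10) -> already same set; set of 2 now {2, 9, 10}
Step 5: find(3) -> no change; set of 3 is {3}
Step 6: union(10, 7) -> merged; set of 10 now {2, 7, 9, 10}
Step 7: find(14) -> no change; set of 14 is {14}
Step 8: union(14, 7) -> merged; set of 14 now {2, 7, 9, 10, 14}
Step 9: union(13, 10) -> merged; set of 13 now {2, 7, 9, 10, 13, 14}
Step 10: union(12, 8) -> merged; set of 12 now {8, 12}
Step 11: union(4, 12) -> merged; set of 4 now {4, 8, 12}
Step 12: union(12, 6) -> merged; set of 12 now {4, 6, 8, 12}
Step 13: union(10, 3) -> merged; set of 10 now {2, 3, 7, 9, 10, 13, 14}
Step 14: find(14) -> no change; set of 14 is {2, 3, 7, 9, 10, 13, 14}
Step 15: union(1, 4) -> merged; set of 1 now {1, 4, 6, 8, 12}
Step 16: union(1, 5) -> merged; set of 1 now {1, 4, 5, 6, 8, 12}
Step 17: union(5, 9) -> merged; set of 5 now {1, 2, 3, 4, 5, 6, 7, 8, 9, 10, 12, 13, 14}
Component of 9: {1, 2, 3, 4, 5, 6, 7, 8, 9, 10, 12, 13, 14}

Answer: 1, 2, 3, 4, 5, 6, 7, 8, 9, 10, 12, 13, 14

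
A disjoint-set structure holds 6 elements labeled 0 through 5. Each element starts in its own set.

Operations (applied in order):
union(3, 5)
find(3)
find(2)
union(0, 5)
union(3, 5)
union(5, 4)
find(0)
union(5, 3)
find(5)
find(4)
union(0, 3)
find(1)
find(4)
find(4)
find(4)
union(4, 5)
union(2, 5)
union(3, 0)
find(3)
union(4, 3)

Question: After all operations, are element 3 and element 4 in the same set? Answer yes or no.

Step 1: union(3, 5) -> merged; set of 3 now {3, 5}
Step 2: find(3) -> no change; set of 3 is {3, 5}
Step 3: find(2) -> no change; set of 2 is {2}
Step 4: union(0, 5) -> merged; set of 0 now {0, 3, 5}
Step 5: union(3, 5) -> already same set; set of 3 now {0, 3, 5}
Step 6: union(5, 4) -> merged; set of 5 now {0, 3, 4, 5}
Step 7: find(0) -> no change; set of 0 is {0, 3, 4, 5}
Step 8: union(5, 3) -> already same set; set of 5 now {0, 3, 4, 5}
Step 9: find(5) -> no change; set of 5 is {0, 3, 4, 5}
Step 10: find(4) -> no change; set of 4 is {0, 3, 4, 5}
Step 11: union(0, 3) -> already same set; set of 0 now {0, 3, 4, 5}
Step 12: find(1) -> no change; set of 1 is {1}
Step 13: find(4) -> no change; set of 4 is {0, 3, 4, 5}
Step 14: find(4) -> no change; set of 4 is {0, 3, 4, 5}
Step 15: find(4) -> no change; set of 4 is {0, 3, 4, 5}
Step 16: union(4, 5) -> already same set; set of 4 now {0, 3, 4, 5}
Step 17: union(2, 5) -> merged; set of 2 now {0, 2, 3, 4, 5}
Step 18: union(3, 0) -> already same set; set of 3 now {0, 2, 3, 4, 5}
Step 19: find(3) -> no change; set of 3 is {0, 2, 3, 4, 5}
Step 20: union(4, 3) -> already same set; set of 4 now {0, 2, 3, 4, 5}
Set of 3: {0, 2, 3, 4, 5}; 4 is a member.

Answer: yes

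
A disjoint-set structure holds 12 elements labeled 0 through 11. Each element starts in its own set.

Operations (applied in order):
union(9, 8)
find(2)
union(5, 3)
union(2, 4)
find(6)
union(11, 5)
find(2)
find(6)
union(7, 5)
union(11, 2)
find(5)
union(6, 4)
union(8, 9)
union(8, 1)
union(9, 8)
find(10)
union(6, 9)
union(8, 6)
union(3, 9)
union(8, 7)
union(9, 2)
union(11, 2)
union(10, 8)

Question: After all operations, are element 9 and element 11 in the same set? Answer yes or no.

Step 1: union(9, 8) -> merged; set of 9 now {8, 9}
Step 2: find(2) -> no change; set of 2 is {2}
Step 3: union(5, 3) -> merged; set of 5 now {3, 5}
Step 4: union(2, 4) -> merged; set of 2 now {2, 4}
Step 5: find(6) -> no change; set of 6 is {6}
Step 6: union(11, 5) -> merged; set of 11 now {3, 5, 11}
Step 7: find(2) -> no change; set of 2 is {2, 4}
Step 8: find(6) -> no change; set of 6 is {6}
Step 9: union(7, 5) -> merged; set of 7 now {3, 5, 7, 11}
Step 10: union(11, 2) -> merged; set of 11 now {2, 3, 4, 5, 7, 11}
Step 11: find(5) -> no change; set of 5 is {2, 3, 4, 5, 7, 11}
Step 12: union(6, 4) -> merged; set of 6 now {2, 3, 4, 5, 6, 7, 11}
Step 13: union(8, 9) -> already same set; set of 8 now {8, 9}
Step 14: union(8, 1) -> merged; set of 8 now {1, 8, 9}
Step 15: union(9, 8) -> already same set; set of 9 now {1, 8, 9}
Step 16: find(10) -> no change; set of 10 is {10}
Step 17: union(6, 9) -> merged; set of 6 now {1, 2, 3, 4, 5, 6, 7, 8, 9, 11}
Step 18: union(8, 6) -> already same set; set of 8 now {1, 2, 3, 4, 5, 6, 7, 8, 9, 11}
Step 19: union(3, 9) -> already same set; set of 3 now {1, 2, 3, 4, 5, 6, 7, 8, 9, 11}
Step 20: union(8, 7) -> already same set; set of 8 now {1, 2, 3, 4, 5, 6, 7, 8, 9, 11}
Step 21: union(9, 2) -> already same set; set of 9 now {1, 2, 3, 4, 5, 6, 7, 8, 9, 11}
Step 22: union(11, 2) -> already same set; set of 11 now {1, 2, 3, 4, 5, 6, 7, 8, 9, 11}
Step 23: union(10, 8) -> merged; set of 10 now {1, 2, 3, 4, 5, 6, 7, 8, 9, 10, 11}
Set of 9: {1, 2, 3, 4, 5, 6, 7, 8, 9, 10, 11}; 11 is a member.

Answer: yes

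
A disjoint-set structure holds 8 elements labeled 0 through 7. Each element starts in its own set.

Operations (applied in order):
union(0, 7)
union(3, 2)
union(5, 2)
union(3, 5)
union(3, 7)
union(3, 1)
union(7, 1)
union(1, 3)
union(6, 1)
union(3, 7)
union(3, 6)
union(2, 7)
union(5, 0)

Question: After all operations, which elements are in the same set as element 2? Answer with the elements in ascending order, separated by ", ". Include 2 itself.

Answer: 0, 1, 2, 3, 5, 6, 7

Derivation:
Step 1: union(0, 7) -> merged; set of 0 now {0, 7}
Step 2: union(3, 2) -> merged; set of 3 now {2, 3}
Step 3: union(5, 2) -> merged; set of 5 now {2, 3, 5}
Step 4: union(3, 5) -> already same set; set of 3 now {2, 3, 5}
Step 5: union(3, 7) -> merged; set of 3 now {0, 2, 3, 5, 7}
Step 6: union(3, 1) -> merged; set of 3 now {0, 1, 2, 3, 5, 7}
Step 7: union(7, 1) -> already same set; set of 7 now {0, 1, 2, 3, 5, 7}
Step 8: union(1, 3) -> already same set; set of 1 now {0, 1, 2, 3, 5, 7}
Step 9: union(6, 1) -> merged; set of 6 now {0, 1, 2, 3, 5, 6, 7}
Step 10: union(3, 7) -> already same set; set of 3 now {0, 1, 2, 3, 5, 6, 7}
Step 11: union(3, 6) -> already same set; set of 3 now {0, 1, 2, 3, 5, 6, 7}
Step 12: union(2, 7) -> already same set; set of 2 now {0, 1, 2, 3, 5, 6, 7}
Step 13: union(5, 0) -> already same set; set of 5 now {0, 1, 2, 3, 5, 6, 7}
Component of 2: {0, 1, 2, 3, 5, 6, 7}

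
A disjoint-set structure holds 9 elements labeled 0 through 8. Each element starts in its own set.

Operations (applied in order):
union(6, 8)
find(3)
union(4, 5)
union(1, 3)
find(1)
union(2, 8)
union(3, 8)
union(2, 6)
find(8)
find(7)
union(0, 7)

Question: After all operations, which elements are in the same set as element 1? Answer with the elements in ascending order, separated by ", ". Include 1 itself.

Answer: 1, 2, 3, 6, 8

Derivation:
Step 1: union(6, 8) -> merged; set of 6 now {6, 8}
Step 2: find(3) -> no change; set of 3 is {3}
Step 3: union(4, 5) -> merged; set of 4 now {4, 5}
Step 4: union(1, 3) -> merged; set of 1 now {1, 3}
Step 5: find(1) -> no change; set of 1 is {1, 3}
Step 6: union(2, 8) -> merged; set of 2 now {2, 6, 8}
Step 7: union(3, 8) -> merged; set of 3 now {1, 2, 3, 6, 8}
Step 8: union(2, 6) -> already same set; set of 2 now {1, 2, 3, 6, 8}
Step 9: find(8) -> no change; set of 8 is {1, 2, 3, 6, 8}
Step 10: find(7) -> no change; set of 7 is {7}
Step 11: union(0, 7) -> merged; set of 0 now {0, 7}
Component of 1: {1, 2, 3, 6, 8}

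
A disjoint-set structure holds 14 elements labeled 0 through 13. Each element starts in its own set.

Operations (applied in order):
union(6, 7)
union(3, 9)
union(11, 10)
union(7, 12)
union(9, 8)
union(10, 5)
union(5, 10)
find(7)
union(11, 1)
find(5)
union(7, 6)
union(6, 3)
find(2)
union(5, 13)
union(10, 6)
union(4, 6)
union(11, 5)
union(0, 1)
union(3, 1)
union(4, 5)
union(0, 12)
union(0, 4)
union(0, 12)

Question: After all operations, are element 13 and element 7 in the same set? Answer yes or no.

Step 1: union(6, 7) -> merged; set of 6 now {6, 7}
Step 2: union(3, 9) -> merged; set of 3 now {3, 9}
Step 3: union(11, 10) -> merged; set of 11 now {10, 11}
Step 4: union(7, 12) -> merged; set of 7 now {6, 7, 12}
Step 5: union(9, 8) -> merged; set of 9 now {3, 8, 9}
Step 6: union(10, 5) -> merged; set of 10 now {5, 10, 11}
Step 7: union(5, 10) -> already same set; set of 5 now {5, 10, 11}
Step 8: find(7) -> no change; set of 7 is {6, 7, 12}
Step 9: union(11, 1) -> merged; set of 11 now {1, 5, 10, 11}
Step 10: find(5) -> no change; set of 5 is {1, 5, 10, 11}
Step 11: union(7, 6) -> already same set; set of 7 now {6, 7, 12}
Step 12: union(6, 3) -> merged; set of 6 now {3, 6, 7, 8, 9, 12}
Step 13: find(2) -> no change; set of 2 is {2}
Step 14: union(5, 13) -> merged; set of 5 now {1, 5, 10, 11, 13}
Step 15: union(10, 6) -> merged; set of 10 now {1, 3, 5, 6, 7, 8, 9, 10, 11, 12, 13}
Step 16: union(4, 6) -> merged; set of 4 now {1, 3, 4, 5, 6, 7, 8, 9, 10, 11, 12, 13}
Step 17: union(11, 5) -> already same set; set of 11 now {1, 3, 4, 5, 6, 7, 8, 9, 10, 11, 12, 13}
Step 18: union(0, 1) -> merged; set of 0 now {0, 1, 3, 4, 5, 6, 7, 8, 9, 10, 11, 12, 13}
Step 19: union(3, 1) -> already same set; set of 3 now {0, 1, 3, 4, 5, 6, 7, 8, 9, 10, 11, 12, 13}
Step 20: union(4, 5) -> already same set; set of 4 now {0, 1, 3, 4, 5, 6, 7, 8, 9, 10, 11, 12, 13}
Step 21: union(0, 12) -> already same set; set of 0 now {0, 1, 3, 4, 5, 6, 7, 8, 9, 10, 11, 12, 13}
Step 22: union(0, 4) -> already same set; set of 0 now {0, 1, 3, 4, 5, 6, 7, 8, 9, 10, 11, 12, 13}
Step 23: union(0, 12) -> already same set; set of 0 now {0, 1, 3, 4, 5, 6, 7, 8, 9, 10, 11, 12, 13}
Set of 13: {0, 1, 3, 4, 5, 6, 7, 8, 9, 10, 11, 12, 13}; 7 is a member.

Answer: yes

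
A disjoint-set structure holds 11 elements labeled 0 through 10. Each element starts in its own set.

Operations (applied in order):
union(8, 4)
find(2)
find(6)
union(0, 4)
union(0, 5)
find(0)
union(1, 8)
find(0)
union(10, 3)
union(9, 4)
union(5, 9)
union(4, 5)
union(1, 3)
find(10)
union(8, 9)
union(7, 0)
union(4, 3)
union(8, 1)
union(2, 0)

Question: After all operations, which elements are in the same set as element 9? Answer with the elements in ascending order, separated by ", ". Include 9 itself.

Step 1: union(8, 4) -> merged; set of 8 now {4, 8}
Step 2: find(2) -> no change; set of 2 is {2}
Step 3: find(6) -> no change; set of 6 is {6}
Step 4: union(0, 4) -> merged; set of 0 now {0, 4, 8}
Step 5: union(0, 5) -> merged; set of 0 now {0, 4, 5, 8}
Step 6: find(0) -> no change; set of 0 is {0, 4, 5, 8}
Step 7: union(1, 8) -> merged; set of 1 now {0, 1, 4, 5, 8}
Step 8: find(0) -> no change; set of 0 is {0, 1, 4, 5, 8}
Step 9: union(10, 3) -> merged; set of 10 now {3, 10}
Step 10: union(9, 4) -> merged; set of 9 now {0, 1, 4, 5, 8, 9}
Step 11: union(5, 9) -> already same set; set of 5 now {0, 1, 4, 5, 8, 9}
Step 12: union(4, 5) -> already same set; set of 4 now {0, 1, 4, 5, 8, 9}
Step 13: union(1, 3) -> merged; set of 1 now {0, 1, 3, 4, 5, 8, 9, 10}
Step 14: find(10) -> no change; set of 10 is {0, 1, 3, 4, 5, 8, 9, 10}
Step 15: union(8, 9) -> already same set; set of 8 now {0, 1, 3, 4, 5, 8, 9, 10}
Step 16: union(7, 0) -> merged; set of 7 now {0, 1, 3, 4, 5, 7, 8, 9, 10}
Step 17: union(4, 3) -> already same set; set of 4 now {0, 1, 3, 4, 5, 7, 8, 9, 10}
Step 18: union(8, 1) -> already same set; set of 8 now {0, 1, 3, 4, 5, 7, 8, 9, 10}
Step 19: union(2, 0) -> merged; set of 2 now {0, 1, 2, 3, 4, 5, 7, 8, 9, 10}
Component of 9: {0, 1, 2, 3, 4, 5, 7, 8, 9, 10}

Answer: 0, 1, 2, 3, 4, 5, 7, 8, 9, 10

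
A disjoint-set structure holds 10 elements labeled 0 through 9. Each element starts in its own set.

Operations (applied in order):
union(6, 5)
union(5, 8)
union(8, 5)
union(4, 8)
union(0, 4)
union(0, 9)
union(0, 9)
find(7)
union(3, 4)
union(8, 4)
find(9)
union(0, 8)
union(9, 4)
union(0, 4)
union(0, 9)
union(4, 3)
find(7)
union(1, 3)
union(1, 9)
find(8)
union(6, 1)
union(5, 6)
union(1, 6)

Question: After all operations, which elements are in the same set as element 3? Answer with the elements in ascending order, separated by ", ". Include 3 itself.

Answer: 0, 1, 3, 4, 5, 6, 8, 9

Derivation:
Step 1: union(6, 5) -> merged; set of 6 now {5, 6}
Step 2: union(5, 8) -> merged; set of 5 now {5, 6, 8}
Step 3: union(8, 5) -> already same set; set of 8 now {5, 6, 8}
Step 4: union(4, 8) -> merged; set of 4 now {4, 5, 6, 8}
Step 5: union(0, 4) -> merged; set of 0 now {0, 4, 5, 6, 8}
Step 6: union(0, 9) -> merged; set of 0 now {0, 4, 5, 6, 8, 9}
Step 7: union(0, 9) -> already same set; set of 0 now {0, 4, 5, 6, 8, 9}
Step 8: find(7) -> no change; set of 7 is {7}
Step 9: union(3, 4) -> merged; set of 3 now {0, 3, 4, 5, 6, 8, 9}
Step 10: union(8, 4) -> already same set; set of 8 now {0, 3, 4, 5, 6, 8, 9}
Step 11: find(9) -> no change; set of 9 is {0, 3, 4, 5, 6, 8, 9}
Step 12: union(0, 8) -> already same set; set of 0 now {0, 3, 4, 5, 6, 8, 9}
Step 13: union(9, 4) -> already same set; set of 9 now {0, 3, 4, 5, 6, 8, 9}
Step 14: union(0, 4) -> already same set; set of 0 now {0, 3, 4, 5, 6, 8, 9}
Step 15: union(0, 9) -> already same set; set of 0 now {0, 3, 4, 5, 6, 8, 9}
Step 16: union(4, 3) -> already same set; set of 4 now {0, 3, 4, 5, 6, 8, 9}
Step 17: find(7) -> no change; set of 7 is {7}
Step 18: union(1, 3) -> merged; set of 1 now {0, 1, 3, 4, 5, 6, 8, 9}
Step 19: union(1, 9) -> already same set; set of 1 now {0, 1, 3, 4, 5, 6, 8, 9}
Step 20: find(8) -> no change; set of 8 is {0, 1, 3, 4, 5, 6, 8, 9}
Step 21: union(6, 1) -> already same set; set of 6 now {0, 1, 3, 4, 5, 6, 8, 9}
Step 22: union(5, 6) -> already same set; set of 5 now {0, 1, 3, 4, 5, 6, 8, 9}
Step 23: union(1, 6) -> already same set; set of 1 now {0, 1, 3, 4, 5, 6, 8, 9}
Component of 3: {0, 1, 3, 4, 5, 6, 8, 9}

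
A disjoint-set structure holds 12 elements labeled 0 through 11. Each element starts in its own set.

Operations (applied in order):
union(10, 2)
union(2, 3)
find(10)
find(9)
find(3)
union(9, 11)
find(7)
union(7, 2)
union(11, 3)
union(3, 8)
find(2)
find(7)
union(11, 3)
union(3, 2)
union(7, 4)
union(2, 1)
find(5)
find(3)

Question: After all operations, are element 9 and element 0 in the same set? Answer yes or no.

Step 1: union(10, 2) -> merged; set of 10 now {2, 10}
Step 2: union(2, 3) -> merged; set of 2 now {2, 3, 10}
Step 3: find(10) -> no change; set of 10 is {2, 3, 10}
Step 4: find(9) -> no change; set of 9 is {9}
Step 5: find(3) -> no change; set of 3 is {2, 3, 10}
Step 6: union(9, 11) -> merged; set of 9 now {9, 11}
Step 7: find(7) -> no change; set of 7 is {7}
Step 8: union(7, 2) -> merged; set of 7 now {2, 3, 7, 10}
Step 9: union(11, 3) -> merged; set of 11 now {2, 3, 7, 9, 10, 11}
Step 10: union(3, 8) -> merged; set of 3 now {2, 3, 7, 8, 9, 10, 11}
Step 11: find(2) -> no change; set of 2 is {2, 3, 7, 8, 9, 10, 11}
Step 12: find(7) -> no change; set of 7 is {2, 3, 7, 8, 9, 10, 11}
Step 13: union(11, 3) -> already same set; set of 11 now {2, 3, 7, 8, 9, 10, 11}
Step 14: union(3, 2) -> already same set; set of 3 now {2, 3, 7, 8, 9, 10, 11}
Step 15: union(7, 4) -> merged; set of 7 now {2, 3, 4, 7, 8, 9, 10, 11}
Step 16: union(2, 1) -> merged; set of 2 now {1, 2, 3, 4, 7, 8, 9, 10, 11}
Step 17: find(5) -> no change; set of 5 is {5}
Step 18: find(3) -> no change; set of 3 is {1, 2, 3, 4, 7, 8, 9, 10, 11}
Set of 9: {1, 2, 3, 4, 7, 8, 9, 10, 11}; 0 is not a member.

Answer: no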